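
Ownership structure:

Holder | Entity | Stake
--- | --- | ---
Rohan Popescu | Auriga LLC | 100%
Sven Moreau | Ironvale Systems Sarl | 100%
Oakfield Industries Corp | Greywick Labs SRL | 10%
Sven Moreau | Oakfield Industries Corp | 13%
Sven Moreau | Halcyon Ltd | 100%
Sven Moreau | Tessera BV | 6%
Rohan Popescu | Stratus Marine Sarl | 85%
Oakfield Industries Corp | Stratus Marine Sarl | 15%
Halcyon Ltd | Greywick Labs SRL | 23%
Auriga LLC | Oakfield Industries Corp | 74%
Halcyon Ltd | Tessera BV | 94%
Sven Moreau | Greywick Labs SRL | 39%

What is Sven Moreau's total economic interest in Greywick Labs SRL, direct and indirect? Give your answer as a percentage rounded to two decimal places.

Sven reaches Greywick along 3 paths.
Direct stake: 39% = 39%.
Via Oakfield: 13% × 10% = 1.3%.
Via Halcyon: 100% × 23% = 23%.
Total: 39% + 1.3% + 23% = 63.3%.
Rounded: 63.30%.

63.30%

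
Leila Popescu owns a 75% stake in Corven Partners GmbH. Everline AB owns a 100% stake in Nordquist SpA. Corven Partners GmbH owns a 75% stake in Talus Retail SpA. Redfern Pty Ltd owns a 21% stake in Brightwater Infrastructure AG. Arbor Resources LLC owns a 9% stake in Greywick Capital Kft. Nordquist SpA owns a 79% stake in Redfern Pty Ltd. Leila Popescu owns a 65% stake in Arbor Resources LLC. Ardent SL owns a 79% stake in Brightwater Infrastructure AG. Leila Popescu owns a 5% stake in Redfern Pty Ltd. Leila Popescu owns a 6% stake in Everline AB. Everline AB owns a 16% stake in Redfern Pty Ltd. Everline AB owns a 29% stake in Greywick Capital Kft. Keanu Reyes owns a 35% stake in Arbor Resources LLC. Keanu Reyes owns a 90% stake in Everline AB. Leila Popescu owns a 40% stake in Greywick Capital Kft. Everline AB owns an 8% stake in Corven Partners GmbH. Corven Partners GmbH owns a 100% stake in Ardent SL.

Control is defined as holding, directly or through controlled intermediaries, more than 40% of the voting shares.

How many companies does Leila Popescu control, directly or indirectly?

6

Leila holds 65% of Arbor, so Leila controls Arbor.
Leila holds 75% of Corven, so Leila controls Corven.
Leila and Arbor together hold 40% + 9% = 49% of Greywick, so Leila controls Greywick.
Corven holds 100% of Ardent, so Leila controls Ardent.
Corven holds 75% of Talus, so Leila controls Talus.
Ardent holds 79% of Brightwater, so Leila controls Brightwater.
No other company's threshold is met.
Leila controls 6 companies.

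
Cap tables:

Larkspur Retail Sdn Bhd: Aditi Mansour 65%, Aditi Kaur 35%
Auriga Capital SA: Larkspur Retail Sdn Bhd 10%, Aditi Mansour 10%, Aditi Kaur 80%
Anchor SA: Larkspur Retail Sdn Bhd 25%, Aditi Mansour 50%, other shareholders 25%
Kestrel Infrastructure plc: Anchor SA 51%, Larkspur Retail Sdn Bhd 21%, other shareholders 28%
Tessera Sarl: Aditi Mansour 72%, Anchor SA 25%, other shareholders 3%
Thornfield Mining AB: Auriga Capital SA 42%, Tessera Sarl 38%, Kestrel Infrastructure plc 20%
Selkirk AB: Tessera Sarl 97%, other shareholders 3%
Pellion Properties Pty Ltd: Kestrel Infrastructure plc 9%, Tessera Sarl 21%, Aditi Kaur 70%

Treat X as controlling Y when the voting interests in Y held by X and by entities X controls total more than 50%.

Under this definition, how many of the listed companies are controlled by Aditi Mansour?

Aditi Mansour holds 65% of Larkspur, so Aditi Mansour controls Larkspur.
Larkspur and Aditi Mansour together hold 25% + 50% = 75% of Anchor, so Aditi Mansour controls Anchor.
Anchor and Larkspur together hold 51% + 21% = 72% of Kestrel, so Aditi Mansour controls Kestrel.
Aditi Mansour and Anchor together hold 72% + 25% = 97% of Tessera, so Aditi Mansour controls Tessera.
Tessera and Kestrel together hold 38% + 20% = 58% of Thornfield, so Aditi Mansour controls Thornfield.
Tessera holds 97% of Selkirk, so Aditi Mansour controls Selkirk.
No other company's threshold is met.
Aditi Mansour controls 6 companies.

6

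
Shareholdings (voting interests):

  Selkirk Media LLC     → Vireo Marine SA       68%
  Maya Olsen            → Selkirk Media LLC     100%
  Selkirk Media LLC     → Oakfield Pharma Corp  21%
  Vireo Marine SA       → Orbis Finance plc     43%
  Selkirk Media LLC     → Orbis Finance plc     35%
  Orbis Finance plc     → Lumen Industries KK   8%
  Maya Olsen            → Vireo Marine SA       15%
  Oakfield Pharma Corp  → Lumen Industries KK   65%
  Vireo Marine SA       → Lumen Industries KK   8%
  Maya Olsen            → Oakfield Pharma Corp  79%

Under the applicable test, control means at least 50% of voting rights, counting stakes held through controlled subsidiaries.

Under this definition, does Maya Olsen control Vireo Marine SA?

Maya holds 100% of Selkirk, so Maya controls Selkirk.
Maya and Selkirk together hold 15% + 68% = 83% of Vireo, so Maya controls Vireo.

Yes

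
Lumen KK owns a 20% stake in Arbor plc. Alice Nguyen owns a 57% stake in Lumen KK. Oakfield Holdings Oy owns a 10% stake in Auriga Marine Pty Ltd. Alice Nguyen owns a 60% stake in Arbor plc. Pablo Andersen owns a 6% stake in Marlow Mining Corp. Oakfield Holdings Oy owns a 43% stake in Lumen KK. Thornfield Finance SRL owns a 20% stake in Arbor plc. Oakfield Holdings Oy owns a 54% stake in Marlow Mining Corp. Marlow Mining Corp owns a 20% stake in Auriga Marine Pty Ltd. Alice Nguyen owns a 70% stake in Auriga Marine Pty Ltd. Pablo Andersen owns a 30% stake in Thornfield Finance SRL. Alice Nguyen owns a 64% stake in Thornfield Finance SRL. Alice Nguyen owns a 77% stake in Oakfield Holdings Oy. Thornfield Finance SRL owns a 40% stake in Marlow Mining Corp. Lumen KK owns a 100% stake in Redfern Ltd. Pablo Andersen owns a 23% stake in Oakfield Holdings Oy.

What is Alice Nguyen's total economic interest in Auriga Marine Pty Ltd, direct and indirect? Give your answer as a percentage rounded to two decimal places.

91.14%

Alice reaches Auriga along 4 paths.
Via Oakfield: 77% × 10% = 7.7%.
Direct stake: 70% = 70%.
Via Oakfield → Marlow: 77% × 54% × 20% = 8.316%.
Via Thornfield → Marlow: 64% × 40% × 20% = 5.12%.
Total: 7.7% + 70% + 8.316% + 5.12% = 91.136%.
Rounded: 91.14%.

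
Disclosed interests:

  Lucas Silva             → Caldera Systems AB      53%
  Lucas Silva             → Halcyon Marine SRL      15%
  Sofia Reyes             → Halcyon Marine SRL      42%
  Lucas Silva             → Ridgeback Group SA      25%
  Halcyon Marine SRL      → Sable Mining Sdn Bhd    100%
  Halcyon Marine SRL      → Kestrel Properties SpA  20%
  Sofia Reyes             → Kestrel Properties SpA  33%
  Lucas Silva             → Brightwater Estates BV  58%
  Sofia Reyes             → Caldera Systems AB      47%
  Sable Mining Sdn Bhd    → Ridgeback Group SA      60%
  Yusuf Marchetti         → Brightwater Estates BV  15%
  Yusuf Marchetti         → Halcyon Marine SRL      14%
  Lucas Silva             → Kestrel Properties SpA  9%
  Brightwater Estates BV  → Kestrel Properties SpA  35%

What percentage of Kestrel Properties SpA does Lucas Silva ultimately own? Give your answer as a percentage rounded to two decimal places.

Lucas reaches Kestrel along 3 paths.
Via Halcyon: 15% × 20% = 3%.
Via Brightwater: 58% × 35% = 20.3%.
Direct stake: 9% = 9%.
Total: 3% + 20.3% + 9% = 32.3%.
Rounded: 32.30%.

32.30%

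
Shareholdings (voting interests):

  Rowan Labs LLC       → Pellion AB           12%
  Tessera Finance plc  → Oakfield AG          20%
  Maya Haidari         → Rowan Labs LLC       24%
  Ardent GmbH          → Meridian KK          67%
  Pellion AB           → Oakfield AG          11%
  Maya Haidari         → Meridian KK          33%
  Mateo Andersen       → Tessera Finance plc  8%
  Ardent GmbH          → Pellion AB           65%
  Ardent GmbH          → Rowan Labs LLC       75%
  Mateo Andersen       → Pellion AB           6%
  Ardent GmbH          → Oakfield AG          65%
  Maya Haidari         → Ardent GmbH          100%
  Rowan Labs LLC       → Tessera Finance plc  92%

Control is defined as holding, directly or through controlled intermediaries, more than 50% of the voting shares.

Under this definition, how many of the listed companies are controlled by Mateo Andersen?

0

Mateo's largest direct stake is 8% in Tessera, which does not meet the threshold.
Mateo controls 0 companies.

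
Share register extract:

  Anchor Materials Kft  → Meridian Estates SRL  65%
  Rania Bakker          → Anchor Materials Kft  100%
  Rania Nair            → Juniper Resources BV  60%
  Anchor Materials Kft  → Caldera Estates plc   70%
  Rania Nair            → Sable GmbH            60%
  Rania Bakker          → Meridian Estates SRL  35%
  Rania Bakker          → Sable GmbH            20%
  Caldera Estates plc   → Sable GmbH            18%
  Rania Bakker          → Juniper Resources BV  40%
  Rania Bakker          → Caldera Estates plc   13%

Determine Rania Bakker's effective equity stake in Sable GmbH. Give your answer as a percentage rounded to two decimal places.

34.94%

Rania Bakker reaches Sable along 3 paths.
Via Anchor → Caldera: 100% × 70% × 18% = 12.6%.
Via Caldera: 13% × 18% = 2.34%.
Direct stake: 20% = 20%.
Total: 12.6% + 2.34% + 20% = 34.94%.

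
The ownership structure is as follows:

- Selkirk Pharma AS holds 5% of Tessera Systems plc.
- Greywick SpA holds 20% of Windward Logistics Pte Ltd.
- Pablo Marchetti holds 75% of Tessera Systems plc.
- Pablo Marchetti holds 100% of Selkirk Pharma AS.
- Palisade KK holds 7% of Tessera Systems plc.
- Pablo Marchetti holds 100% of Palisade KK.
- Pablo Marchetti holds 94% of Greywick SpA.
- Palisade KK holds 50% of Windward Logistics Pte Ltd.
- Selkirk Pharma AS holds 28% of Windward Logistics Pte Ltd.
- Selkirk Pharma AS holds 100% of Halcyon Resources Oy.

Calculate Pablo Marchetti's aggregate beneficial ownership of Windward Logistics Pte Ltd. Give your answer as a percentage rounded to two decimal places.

96.80%

Pablo reaches Windward along 3 paths.
Via Greywick: 94% × 20% = 18.8%.
Via Palisade: 100% × 50% = 50%.
Via Selkirk: 100% × 28% = 28%.
Total: 18.8% + 50% + 28% = 96.8%.
Rounded: 96.80%.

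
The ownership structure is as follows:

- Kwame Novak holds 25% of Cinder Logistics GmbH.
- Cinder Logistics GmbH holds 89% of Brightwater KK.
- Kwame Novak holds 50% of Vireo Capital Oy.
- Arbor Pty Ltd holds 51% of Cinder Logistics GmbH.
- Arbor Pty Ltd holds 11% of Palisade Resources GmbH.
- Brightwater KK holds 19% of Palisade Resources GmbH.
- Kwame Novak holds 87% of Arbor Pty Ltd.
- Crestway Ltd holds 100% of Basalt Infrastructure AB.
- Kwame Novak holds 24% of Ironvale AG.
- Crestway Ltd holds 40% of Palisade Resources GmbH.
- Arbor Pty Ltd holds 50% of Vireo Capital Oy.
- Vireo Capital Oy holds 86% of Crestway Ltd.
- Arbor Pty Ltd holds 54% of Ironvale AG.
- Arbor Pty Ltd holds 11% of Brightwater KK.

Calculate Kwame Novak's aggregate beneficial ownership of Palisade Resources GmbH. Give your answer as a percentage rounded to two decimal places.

55.28%

Kwame reaches Palisade along 6 paths.
Via Arbor → Vireo → Crestway: 87% × 50% × 86% × 40% = 14.964%.
Via Vireo → Crestway: 50% × 86% × 40% = 17.2%.
Via Arbor → Cinder → Brightwater: 87% × 51% × 89% × 19% = 7.502967%.
Via Cinder → Brightwater: 25% × 89% × 19% = 4.2275%.
Via Arbor → Brightwater: 87% × 11% × 19% = 1.8183%.
Via Arbor: 87% × 11% = 9.57%.
Total: 14.964% + 17.2% + 7.502967% + 4.2275% + 1.8183% + 9.57% = 55.282767%.
Rounded: 55.28%.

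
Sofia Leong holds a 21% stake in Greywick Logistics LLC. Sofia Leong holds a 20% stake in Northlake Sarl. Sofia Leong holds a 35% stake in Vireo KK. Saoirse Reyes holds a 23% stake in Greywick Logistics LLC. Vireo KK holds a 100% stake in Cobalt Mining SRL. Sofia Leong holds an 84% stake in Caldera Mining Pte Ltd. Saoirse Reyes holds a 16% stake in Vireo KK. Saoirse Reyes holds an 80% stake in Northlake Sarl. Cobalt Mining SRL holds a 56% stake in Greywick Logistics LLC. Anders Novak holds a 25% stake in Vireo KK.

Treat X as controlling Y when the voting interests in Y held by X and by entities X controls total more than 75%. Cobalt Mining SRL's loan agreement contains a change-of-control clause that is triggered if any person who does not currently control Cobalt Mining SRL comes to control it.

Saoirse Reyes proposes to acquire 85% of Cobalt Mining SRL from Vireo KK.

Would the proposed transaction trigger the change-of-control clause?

Yes

The purchase adds only to Saoirse's holdings (Vireo's stake shrinks), so Saoirse is the only person who could newly come to control Cobalt.
Saoirse holds 80% of Northlake, so Saoirse controls Northlake.
Neither Saoirse nor any entity Saoirse controls holds any voting interest in Cobalt.
So before the transaction, Saoirse does not control Cobalt.
After the purchase, Saoirse holds 85% of Cobalt directly, and Vireo's stake falls to 15%.
Saoirse holds 85% of Cobalt, so Saoirse controls Cobalt.
Saoirse did not control Cobalt before and does after, so the clause is triggered.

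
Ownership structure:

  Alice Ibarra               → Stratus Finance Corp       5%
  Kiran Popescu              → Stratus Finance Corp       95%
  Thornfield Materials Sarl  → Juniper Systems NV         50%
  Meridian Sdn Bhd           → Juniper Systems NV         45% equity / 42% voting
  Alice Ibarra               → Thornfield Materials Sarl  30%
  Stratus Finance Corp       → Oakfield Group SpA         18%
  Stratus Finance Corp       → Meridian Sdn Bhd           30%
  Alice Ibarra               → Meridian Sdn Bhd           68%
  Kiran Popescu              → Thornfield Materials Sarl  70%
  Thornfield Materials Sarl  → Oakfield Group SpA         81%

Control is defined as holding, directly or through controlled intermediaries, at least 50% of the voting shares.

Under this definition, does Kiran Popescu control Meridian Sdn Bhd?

Kiran holds 70% of Thornfield, so Kiran controls Thornfield.
Kiran holds 95% of Stratus, so Kiran controls Stratus.
Thornfield and Stratus together hold 81% + 18% = 99% of Oakfield, so Kiran controls Oakfield.
Thornfield holds 50% of Juniper, so Kiran controls Juniper.
In Meridian, Kiran's side holds only 30%, not ≥ 50%.
So Kiran does not control Meridian.

No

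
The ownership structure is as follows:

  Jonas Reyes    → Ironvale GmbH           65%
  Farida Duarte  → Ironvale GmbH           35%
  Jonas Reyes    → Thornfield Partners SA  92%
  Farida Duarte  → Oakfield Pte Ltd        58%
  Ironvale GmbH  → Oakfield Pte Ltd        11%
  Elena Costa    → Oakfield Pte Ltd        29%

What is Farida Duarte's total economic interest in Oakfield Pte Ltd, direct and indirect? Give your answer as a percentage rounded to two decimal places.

Farida reaches Oakfield along 2 paths.
Direct stake: 58% = 58%.
Via Ironvale: 35% × 11% = 3.85%.
Total: 58% + 3.85% = 61.85%.

61.85%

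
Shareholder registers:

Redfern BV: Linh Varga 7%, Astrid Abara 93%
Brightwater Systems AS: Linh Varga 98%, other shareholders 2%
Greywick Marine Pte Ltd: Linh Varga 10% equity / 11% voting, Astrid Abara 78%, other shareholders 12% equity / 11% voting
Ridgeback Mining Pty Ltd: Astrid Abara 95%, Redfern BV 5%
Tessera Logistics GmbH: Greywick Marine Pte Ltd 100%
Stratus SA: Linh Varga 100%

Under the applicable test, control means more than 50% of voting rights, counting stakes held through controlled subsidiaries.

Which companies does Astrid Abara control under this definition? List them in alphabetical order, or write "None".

Astrid holds 93% of Redfern, so Astrid controls Redfern.
Astrid holds 78% of Greywick, so Astrid controls Greywick.
Astrid and Redfern together hold 95% + 5% = 100% of Ridgeback, so Astrid controls Ridgeback.
Greywick holds 100% of Tessera, so Astrid controls Tessera.
No other company's threshold is met.

Greywick Marine Pte Ltd, Redfern BV, Ridgeback Mining Pty Ltd, Tessera Logistics GmbH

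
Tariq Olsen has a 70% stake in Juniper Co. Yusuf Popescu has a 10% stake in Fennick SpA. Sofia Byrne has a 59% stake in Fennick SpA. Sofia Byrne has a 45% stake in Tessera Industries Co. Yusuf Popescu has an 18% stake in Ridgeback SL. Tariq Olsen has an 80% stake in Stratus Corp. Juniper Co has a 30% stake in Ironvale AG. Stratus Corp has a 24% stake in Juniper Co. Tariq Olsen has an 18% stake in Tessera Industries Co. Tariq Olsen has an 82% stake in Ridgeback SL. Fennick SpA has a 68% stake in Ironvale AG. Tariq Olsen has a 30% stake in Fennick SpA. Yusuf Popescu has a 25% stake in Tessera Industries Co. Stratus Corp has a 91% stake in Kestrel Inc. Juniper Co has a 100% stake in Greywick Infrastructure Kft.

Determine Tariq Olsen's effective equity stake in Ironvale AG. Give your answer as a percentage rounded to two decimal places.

Tariq reaches Ironvale along 3 paths.
Via Fennick: 30% × 68% = 20.4%.
Via Juniper: 70% × 30% = 21%.
Via Stratus → Juniper: 80% × 24% × 30% = 5.76%.
Total: 20.4% + 21% + 5.76% = 47.16%.

47.16%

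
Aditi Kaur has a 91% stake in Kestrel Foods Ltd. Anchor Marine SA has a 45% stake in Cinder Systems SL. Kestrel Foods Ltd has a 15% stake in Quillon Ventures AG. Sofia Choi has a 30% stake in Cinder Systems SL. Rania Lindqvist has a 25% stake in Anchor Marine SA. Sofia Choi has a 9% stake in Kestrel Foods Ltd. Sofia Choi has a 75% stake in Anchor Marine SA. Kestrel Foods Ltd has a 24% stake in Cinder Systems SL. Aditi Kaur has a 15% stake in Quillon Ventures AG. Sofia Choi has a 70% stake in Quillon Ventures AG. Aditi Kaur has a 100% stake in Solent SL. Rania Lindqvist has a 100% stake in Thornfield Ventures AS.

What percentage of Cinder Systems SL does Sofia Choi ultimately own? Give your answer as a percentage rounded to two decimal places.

Sofia reaches Cinder along 3 paths.
Via Kestrel: 9% × 24% = 2.16%.
Direct stake: 30% = 30%.
Via Anchor: 75% × 45% = 33.75%.
Total: 2.16% + 30% + 33.75% = 65.91%.

65.91%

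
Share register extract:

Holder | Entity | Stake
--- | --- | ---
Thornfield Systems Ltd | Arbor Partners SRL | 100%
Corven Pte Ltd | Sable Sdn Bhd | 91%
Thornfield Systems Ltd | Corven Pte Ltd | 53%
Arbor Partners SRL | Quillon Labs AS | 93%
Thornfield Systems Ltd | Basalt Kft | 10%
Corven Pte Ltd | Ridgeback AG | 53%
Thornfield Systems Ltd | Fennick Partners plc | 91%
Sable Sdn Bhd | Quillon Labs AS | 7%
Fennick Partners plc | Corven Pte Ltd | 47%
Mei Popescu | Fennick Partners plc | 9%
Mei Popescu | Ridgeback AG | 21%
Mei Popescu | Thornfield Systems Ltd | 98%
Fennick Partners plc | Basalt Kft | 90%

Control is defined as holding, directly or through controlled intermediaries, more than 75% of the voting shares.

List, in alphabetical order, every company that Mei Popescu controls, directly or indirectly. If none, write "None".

Mei holds 98% of Thornfield, so Mei controls Thornfield.
Thornfield and Mei together hold 91% + 9% = 100% of Fennick, so Mei controls Fennick.
Fennick and Thornfield together hold 47% + 53% = 100% of Corven, so Mei controls Corven.
Thornfield holds 100% of Arbor, so Mei controls Arbor.
Corven holds 91% of Sable, so Mei controls Sable.
Arbor and Sable together hold 93% + 7% = 100% of Quillon, so Mei controls Quillon.
Fennick and Thornfield together hold 90% + 10% = 100% of Basalt, so Mei controls Basalt.
No other company's threshold is met.

Arbor Partners SRL, Basalt Kft, Corven Pte Ltd, Fennick Partners plc, Quillon Labs AS, Sable Sdn Bhd, Thornfield Systems Ltd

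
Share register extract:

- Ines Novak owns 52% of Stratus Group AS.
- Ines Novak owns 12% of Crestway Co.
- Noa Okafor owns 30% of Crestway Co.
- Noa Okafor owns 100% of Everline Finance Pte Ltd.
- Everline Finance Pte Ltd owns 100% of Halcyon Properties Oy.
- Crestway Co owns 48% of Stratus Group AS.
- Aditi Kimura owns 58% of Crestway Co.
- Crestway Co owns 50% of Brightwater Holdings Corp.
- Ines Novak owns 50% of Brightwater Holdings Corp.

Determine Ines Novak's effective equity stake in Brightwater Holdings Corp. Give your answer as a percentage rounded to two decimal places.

56.00%

Ines reaches Brightwater along 2 paths.
Via Crestway: 12% × 50% = 6%.
Direct stake: 50% = 50%.
Total: 6% + 50% = 56%.
Rounded: 56.00%.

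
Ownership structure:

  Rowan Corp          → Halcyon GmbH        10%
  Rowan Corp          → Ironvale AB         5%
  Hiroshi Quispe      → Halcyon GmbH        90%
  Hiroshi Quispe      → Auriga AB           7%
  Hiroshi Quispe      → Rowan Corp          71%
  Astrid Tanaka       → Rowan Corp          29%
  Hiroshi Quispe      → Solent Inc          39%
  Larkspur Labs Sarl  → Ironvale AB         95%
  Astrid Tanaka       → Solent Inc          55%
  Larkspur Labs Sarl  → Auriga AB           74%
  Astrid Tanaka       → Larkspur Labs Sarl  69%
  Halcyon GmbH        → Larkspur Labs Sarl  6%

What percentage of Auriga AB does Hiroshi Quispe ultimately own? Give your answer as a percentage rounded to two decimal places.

11.31%

Hiroshi reaches Auriga along 3 paths.
Via Halcyon → Larkspur: 90% × 6% × 74% = 3.996%.
Via Rowan → Halcyon → Larkspur: 71% × 10% × 6% × 74% = 0.31524%.
Direct stake: 7% = 7%.
Total: 3.996% + 0.31524% + 7% = 11.31124%.
Rounded: 11.31%.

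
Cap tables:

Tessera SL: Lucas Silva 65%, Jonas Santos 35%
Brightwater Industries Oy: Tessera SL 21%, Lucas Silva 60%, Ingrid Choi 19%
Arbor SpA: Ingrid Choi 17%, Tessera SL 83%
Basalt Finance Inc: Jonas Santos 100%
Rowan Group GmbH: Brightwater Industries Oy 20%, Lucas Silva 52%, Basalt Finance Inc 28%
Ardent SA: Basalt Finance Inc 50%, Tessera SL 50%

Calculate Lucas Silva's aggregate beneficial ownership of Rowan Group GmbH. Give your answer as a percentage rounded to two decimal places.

66.73%

Lucas reaches Rowan along 3 paths.
Via Tessera → Brightwater: 65% × 21% × 20% = 2.73%.
Via Brightwater: 60% × 20% = 12%.
Direct stake: 52% = 52%.
Total: 2.73% + 12% + 52% = 66.73%.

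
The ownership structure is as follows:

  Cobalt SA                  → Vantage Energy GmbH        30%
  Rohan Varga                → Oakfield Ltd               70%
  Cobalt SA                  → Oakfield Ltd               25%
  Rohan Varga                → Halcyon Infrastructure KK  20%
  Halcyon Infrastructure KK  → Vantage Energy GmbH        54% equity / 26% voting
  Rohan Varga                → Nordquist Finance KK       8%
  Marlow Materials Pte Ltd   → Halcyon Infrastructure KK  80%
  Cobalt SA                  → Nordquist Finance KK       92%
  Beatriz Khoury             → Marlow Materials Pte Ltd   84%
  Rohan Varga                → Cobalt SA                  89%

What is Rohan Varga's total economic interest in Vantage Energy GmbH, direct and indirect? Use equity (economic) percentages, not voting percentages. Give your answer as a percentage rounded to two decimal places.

37.50%

Rohan reaches Vantage along 2 paths.
Via Cobalt: 89% × 30% = 26.7%.
Via Halcyon: 20% × 54% = 10.8%.
Total: 26.7% + 10.8% = 37.5%.
Rounded: 37.50%.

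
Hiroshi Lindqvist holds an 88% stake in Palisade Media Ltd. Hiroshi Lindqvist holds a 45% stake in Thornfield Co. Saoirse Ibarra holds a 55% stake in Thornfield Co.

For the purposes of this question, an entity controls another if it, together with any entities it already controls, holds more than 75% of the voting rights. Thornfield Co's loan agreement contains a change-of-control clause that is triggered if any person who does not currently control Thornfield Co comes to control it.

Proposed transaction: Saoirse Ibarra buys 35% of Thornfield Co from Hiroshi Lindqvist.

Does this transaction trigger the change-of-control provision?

Yes

The purchase adds only to Saoirse's holdings (Hiroshi's stake shrinks), so Saoirse is the only person who could newly come to control Thornfield.
Saoirse's largest direct stake is 55% in Thornfield, which does not meet the threshold, so Saoirse controls no company.
In Thornfield, Saoirse's side holds only 55%, not > 75%.
So before the transaction, Saoirse does not control Thornfield.
After the purchase, Saoirse's direct stake in Thornfield rises to 55% + 35% = 90%, and Hiroshi's stake falls to 10%.
Saoirse holds 90% of Thornfield, so Saoirse controls Thornfield.
Saoirse did not control Thornfield before and does after, so the clause is triggered.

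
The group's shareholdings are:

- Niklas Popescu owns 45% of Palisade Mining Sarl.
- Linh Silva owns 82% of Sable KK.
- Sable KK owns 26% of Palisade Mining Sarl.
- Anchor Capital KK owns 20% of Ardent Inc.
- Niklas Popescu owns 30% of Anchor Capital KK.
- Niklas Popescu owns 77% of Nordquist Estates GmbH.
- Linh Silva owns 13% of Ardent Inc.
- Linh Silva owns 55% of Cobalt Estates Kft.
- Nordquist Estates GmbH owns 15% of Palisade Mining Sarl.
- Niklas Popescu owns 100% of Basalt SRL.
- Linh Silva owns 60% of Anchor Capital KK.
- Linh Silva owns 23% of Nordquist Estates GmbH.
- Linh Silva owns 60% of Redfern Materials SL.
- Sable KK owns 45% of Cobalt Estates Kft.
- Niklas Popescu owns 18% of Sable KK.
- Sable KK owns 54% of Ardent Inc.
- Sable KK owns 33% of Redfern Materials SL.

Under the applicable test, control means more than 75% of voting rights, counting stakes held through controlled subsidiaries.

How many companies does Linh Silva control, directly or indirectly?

Linh holds 82% of Sable, so Linh controls Sable.
Sable and Linh together hold 45% + 55% = 100% of Cobalt, so Linh controls Cobalt.
Linh and Sable together hold 60% + 33% = 93% of Redfern, so Linh controls Redfern.
No other company's threshold is met.
Linh controls 3 companies.

3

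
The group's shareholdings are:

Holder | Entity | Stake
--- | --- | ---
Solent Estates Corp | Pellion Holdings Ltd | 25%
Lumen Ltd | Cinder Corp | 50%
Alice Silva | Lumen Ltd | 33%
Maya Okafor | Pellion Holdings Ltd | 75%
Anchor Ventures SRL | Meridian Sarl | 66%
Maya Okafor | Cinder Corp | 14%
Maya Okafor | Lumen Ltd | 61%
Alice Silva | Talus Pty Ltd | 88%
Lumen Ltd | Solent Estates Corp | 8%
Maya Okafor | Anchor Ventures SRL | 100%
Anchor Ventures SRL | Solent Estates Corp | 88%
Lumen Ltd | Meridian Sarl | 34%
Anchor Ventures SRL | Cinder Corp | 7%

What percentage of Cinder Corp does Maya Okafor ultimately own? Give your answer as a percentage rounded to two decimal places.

51.50%

Maya reaches Cinder along 3 paths.
Via Lumen: 61% × 50% = 30.5%.
Direct stake: 14% = 14%.
Via Anchor: 100% × 7% = 7%.
Total: 30.5% + 14% + 7% = 51.5%.
Rounded: 51.50%.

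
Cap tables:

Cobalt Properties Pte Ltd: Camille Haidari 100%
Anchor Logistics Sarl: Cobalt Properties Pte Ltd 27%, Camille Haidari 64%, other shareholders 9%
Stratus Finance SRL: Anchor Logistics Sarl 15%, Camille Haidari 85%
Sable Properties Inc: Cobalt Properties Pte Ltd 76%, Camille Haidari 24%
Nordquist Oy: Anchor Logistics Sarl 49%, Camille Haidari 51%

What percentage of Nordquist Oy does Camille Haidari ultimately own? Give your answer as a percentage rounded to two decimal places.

Camille reaches Nordquist along 3 paths.
Via Cobalt → Anchor: 100% × 27% × 49% = 13.23%.
Via Anchor: 64% × 49% = 31.36%.
Direct stake: 51% = 51%.
Total: 13.23% + 31.36% + 51% = 95.59%.

95.59%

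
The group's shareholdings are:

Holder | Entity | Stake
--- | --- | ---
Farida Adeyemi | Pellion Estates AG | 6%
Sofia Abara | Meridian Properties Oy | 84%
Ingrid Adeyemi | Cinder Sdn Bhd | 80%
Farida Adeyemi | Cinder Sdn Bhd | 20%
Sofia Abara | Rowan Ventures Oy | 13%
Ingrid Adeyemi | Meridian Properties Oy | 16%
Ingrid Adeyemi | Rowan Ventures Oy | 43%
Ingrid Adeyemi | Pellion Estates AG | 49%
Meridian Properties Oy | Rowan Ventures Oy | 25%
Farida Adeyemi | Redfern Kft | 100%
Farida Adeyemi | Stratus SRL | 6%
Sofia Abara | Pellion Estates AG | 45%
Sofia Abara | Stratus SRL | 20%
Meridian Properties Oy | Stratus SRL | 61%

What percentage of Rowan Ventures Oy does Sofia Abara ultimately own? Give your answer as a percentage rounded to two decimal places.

Sofia reaches Rowan along 2 paths.
Direct stake: 13% = 13%.
Via Meridian: 84% × 25% = 21%.
Total: 13% + 21% = 34%.
Rounded: 34.00%.

34.00%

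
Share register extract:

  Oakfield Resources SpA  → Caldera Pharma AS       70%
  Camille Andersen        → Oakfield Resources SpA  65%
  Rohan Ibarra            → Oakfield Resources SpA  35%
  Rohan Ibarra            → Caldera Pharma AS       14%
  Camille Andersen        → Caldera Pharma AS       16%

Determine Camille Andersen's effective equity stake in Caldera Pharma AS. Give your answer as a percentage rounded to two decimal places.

Camille reaches Caldera along 2 paths.
Via Oakfield: 65% × 70% = 45.5%.
Direct stake: 16% = 16%.
Total: 45.5% + 16% = 61.5%.
Rounded: 61.50%.

61.50%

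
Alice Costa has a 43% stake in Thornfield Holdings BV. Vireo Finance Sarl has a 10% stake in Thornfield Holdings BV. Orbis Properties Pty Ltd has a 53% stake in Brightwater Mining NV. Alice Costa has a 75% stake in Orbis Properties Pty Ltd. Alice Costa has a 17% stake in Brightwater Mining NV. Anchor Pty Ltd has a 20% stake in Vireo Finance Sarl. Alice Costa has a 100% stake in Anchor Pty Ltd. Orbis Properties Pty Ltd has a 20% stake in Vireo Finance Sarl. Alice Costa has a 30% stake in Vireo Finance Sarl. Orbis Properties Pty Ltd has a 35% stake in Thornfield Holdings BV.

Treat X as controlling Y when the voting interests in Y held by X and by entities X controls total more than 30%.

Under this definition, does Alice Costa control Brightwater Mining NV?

Yes

Alice holds 75% of Orbis, so Alice controls Orbis.
Orbis and Alice together hold 53% + 17% = 70% of Brightwater, so Alice controls Brightwater.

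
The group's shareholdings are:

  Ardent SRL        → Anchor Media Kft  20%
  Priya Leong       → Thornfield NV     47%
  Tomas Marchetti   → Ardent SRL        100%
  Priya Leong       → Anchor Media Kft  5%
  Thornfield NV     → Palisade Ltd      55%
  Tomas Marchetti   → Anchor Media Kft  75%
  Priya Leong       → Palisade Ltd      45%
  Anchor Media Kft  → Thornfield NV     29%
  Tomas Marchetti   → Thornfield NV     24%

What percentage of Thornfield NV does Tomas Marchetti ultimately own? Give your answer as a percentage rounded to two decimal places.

Tomas reaches Thornfield along 3 paths.
Via Ardent → Anchor: 100% × 20% × 29% = 5.8%.
Via Anchor: 75% × 29% = 21.75%.
Direct stake: 24% = 24%.
Total: 5.8% + 21.75% + 24% = 51.55%.

51.55%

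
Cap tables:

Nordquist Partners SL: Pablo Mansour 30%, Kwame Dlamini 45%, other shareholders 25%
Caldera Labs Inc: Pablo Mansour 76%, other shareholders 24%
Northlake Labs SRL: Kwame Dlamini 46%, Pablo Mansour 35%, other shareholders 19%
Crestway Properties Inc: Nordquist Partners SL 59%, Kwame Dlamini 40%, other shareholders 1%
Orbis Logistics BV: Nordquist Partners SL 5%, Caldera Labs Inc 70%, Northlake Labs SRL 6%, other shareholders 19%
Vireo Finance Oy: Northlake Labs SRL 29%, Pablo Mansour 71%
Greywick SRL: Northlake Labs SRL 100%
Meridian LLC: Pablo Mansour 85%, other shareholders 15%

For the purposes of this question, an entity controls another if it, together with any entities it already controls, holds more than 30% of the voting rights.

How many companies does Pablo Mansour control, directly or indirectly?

Pablo holds 76% of Caldera, so Pablo controls Caldera.
Pablo holds 35% of Northlake, so Pablo controls Northlake.
Caldera and Northlake together hold 70% + 6% = 76% of Orbis, so Pablo controls Orbis.
Northlake and Pablo together hold 29% + 71% = 100% of Vireo, so Pablo controls Vireo.
Northlake holds 100% of Greywick, so Pablo controls Greywick.
Pablo holds 85% of Meridian, so Pablo controls Meridian.
No other company's threshold is met.
Pablo controls 6 companies.

6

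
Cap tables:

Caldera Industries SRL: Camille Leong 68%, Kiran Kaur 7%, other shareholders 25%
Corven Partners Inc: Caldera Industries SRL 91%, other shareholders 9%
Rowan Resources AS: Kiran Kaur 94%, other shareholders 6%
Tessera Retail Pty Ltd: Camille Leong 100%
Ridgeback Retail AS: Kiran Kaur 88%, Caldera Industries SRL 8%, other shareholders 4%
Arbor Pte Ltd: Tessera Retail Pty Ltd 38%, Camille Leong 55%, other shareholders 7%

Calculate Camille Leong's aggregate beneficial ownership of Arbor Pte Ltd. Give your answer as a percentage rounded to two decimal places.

Camille reaches Arbor along 2 paths.
Via Tessera: 100% × 38% = 38%.
Direct stake: 55% = 55%.
Total: 38% + 55% = 93%.
Rounded: 93.00%.

93.00%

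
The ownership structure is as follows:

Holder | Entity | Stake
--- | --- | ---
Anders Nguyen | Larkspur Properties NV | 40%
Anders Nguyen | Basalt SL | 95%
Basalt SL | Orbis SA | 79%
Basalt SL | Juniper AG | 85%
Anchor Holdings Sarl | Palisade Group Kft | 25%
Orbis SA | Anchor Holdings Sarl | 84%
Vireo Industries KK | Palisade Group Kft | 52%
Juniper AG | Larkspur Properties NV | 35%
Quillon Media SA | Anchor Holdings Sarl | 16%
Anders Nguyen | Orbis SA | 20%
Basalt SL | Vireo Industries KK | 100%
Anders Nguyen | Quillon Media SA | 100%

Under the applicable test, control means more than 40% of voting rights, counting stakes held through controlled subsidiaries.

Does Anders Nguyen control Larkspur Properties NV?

Yes

Anders holds 95% of Basalt, so Anders controls Basalt.
Basalt holds 85% of Juniper, so Anders controls Juniper.
Juniper and Anders together hold 35% + 40% = 75% of Larkspur, so Anders controls Larkspur.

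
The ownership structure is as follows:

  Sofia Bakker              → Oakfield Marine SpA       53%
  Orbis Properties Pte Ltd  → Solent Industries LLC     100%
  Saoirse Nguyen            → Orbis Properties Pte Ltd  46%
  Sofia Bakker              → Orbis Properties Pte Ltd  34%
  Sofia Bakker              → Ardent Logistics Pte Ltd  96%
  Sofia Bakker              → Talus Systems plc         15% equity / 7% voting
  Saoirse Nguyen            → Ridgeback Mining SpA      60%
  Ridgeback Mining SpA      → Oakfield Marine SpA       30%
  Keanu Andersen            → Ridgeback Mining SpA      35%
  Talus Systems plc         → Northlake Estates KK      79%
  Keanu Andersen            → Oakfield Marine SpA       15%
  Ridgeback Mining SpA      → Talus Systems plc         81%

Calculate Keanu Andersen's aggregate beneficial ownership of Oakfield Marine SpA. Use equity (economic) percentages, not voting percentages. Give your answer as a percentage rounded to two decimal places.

25.50%

Keanu reaches Oakfield along 2 paths.
Via Ridgeback: 35% × 30% = 10.5%.
Direct stake: 15% = 15%.
Total: 10.5% + 15% = 25.5%.
Rounded: 25.50%.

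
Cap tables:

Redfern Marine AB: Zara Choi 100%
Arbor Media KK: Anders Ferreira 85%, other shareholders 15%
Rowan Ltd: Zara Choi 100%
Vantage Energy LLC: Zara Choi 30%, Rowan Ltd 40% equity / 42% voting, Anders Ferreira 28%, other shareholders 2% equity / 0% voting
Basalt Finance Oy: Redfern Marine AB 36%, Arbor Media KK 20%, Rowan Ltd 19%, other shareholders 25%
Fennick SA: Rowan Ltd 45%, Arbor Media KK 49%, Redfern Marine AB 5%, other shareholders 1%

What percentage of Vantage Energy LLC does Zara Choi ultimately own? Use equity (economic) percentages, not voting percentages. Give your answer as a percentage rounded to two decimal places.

Zara reaches Vantage along 2 paths.
Direct stake: 30% = 30%.
Via Rowan: 100% × 40% = 40%.
Total: 30% + 40% = 70%.
Rounded: 70.00%.

70.00%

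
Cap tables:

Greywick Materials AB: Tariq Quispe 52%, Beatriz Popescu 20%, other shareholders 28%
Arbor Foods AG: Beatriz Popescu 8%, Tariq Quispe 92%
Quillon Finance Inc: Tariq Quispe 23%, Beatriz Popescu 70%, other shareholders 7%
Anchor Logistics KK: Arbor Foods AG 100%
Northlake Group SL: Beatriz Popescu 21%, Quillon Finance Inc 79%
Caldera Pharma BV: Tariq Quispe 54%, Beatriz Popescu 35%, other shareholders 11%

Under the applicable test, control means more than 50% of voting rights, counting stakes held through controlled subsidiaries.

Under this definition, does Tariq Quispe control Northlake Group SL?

No

Tariq holds 52% of Greywick, so Tariq controls Greywick.
Tariq holds 92% of Arbor, so Tariq controls Arbor.
Arbor holds 100% of Anchor, so Tariq controls Anchor.
Tariq holds 54% of Caldera, so Tariq controls Caldera.
Neither Tariq nor any entity Tariq controls holds any voting interest in Northlake.
So Tariq does not control Northlake.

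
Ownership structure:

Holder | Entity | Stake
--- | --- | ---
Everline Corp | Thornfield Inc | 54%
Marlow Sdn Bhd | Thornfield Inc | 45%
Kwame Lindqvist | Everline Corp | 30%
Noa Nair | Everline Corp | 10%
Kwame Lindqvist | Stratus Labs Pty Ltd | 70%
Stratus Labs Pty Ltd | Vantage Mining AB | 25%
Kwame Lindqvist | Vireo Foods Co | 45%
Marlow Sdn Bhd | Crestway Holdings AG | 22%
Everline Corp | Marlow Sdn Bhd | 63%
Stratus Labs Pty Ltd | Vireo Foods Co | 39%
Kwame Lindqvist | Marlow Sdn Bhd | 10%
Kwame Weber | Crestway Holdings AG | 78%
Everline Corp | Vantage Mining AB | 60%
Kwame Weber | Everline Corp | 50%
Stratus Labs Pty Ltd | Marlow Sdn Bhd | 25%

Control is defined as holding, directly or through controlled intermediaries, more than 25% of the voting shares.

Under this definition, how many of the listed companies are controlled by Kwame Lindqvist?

6

Kwame Lindqvist holds 30% of Everline, so Kwame Lindqvist controls Everline.
Kwame Lindqvist holds 70% of Stratus, so Kwame Lindqvist controls Stratus.
Stratus and Kwame Lindqvist together hold 39% + 45% = 84% of Vireo, so Kwame Lindqvist controls Vireo.
Stratus and Kwame Lindqvist and Everline together hold 25% + 10% + 63% = 98% of Marlow, so Kwame Lindqvist controls Marlow.
Everline and Stratus together hold 60% + 25% = 85% of Vantage, so Kwame Lindqvist controls Vantage.
Everline and Marlow together hold 54% + 45% = 99% of Thornfield, so Kwame Lindqvist controls Thornfield.
No other company's threshold is met.
Kwame Lindqvist controls 6 companies.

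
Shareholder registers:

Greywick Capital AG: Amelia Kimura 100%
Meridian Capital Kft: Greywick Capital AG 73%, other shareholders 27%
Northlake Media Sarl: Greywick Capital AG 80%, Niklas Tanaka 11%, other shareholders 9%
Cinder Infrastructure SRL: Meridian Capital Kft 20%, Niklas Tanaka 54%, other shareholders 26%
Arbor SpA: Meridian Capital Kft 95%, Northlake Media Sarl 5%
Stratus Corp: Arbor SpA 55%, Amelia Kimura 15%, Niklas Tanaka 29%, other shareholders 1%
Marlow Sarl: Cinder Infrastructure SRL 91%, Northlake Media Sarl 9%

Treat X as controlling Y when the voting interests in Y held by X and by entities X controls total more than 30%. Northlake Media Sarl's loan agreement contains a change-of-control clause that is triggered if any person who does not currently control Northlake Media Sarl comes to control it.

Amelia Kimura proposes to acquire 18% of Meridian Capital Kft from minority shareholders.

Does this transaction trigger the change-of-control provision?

The purchase changes only Amelia's holdings, so Amelia is the only person who could newly come to control Northlake.
Amelia holds 100% of Greywick, so Amelia controls Greywick.
Greywick holds 80% of Northlake, so Amelia controls Northlake.
So Amelia already controls Northlake before the transaction.
After the purchase, Amelia holds 18% of Meridian directly.
Amelia controlled Northlake already, so this is not a new person acquiring control; every other person's position is unchanged or reduced.
No new person acquires control, so the clause is not triggered.

No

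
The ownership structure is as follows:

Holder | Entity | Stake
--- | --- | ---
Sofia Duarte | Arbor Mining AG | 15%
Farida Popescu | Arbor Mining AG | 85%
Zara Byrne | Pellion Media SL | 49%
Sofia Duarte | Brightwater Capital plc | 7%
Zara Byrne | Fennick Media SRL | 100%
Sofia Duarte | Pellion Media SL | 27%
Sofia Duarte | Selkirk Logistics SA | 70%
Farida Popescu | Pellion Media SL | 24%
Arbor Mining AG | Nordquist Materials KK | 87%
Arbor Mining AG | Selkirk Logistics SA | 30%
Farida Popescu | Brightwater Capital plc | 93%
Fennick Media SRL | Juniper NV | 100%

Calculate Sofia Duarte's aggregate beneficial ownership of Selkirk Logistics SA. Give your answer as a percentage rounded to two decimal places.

Sofia reaches Selkirk along 2 paths.
Direct stake: 70% = 70%.
Via Arbor: 15% × 30% = 4.5%.
Total: 70% + 4.5% = 74.5%.
Rounded: 74.50%.

74.50%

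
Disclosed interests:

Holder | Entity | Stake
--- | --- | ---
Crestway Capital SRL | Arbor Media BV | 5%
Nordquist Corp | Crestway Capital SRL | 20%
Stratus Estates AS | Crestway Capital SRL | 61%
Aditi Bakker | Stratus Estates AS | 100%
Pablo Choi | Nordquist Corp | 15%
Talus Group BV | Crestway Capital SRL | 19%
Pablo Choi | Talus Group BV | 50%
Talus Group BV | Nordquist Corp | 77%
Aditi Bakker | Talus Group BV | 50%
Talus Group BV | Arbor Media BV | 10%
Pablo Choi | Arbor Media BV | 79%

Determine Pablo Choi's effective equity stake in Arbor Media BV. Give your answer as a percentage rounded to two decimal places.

85.01%

Pablo reaches Arbor along 5 paths.
Via Talus → Crestway: 50% × 19% × 5% = 0.475%.
Via Nordquist → Crestway: 15% × 20% × 5% = 0.15%.
Via Talus → Nordquist → Crestway: 50% × 77% × 20% × 5% = 0.385%.
Direct stake: 79% = 79%.
Via Talus: 50% × 10% = 5%.
Total: 0.475% + 0.15% + 0.385% + 79% + 5% = 85.01%.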